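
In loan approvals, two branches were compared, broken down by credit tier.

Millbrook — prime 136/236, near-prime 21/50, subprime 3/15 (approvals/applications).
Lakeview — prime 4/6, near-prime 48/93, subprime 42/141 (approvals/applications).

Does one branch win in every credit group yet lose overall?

Prime: Millbrook 136/236 = 57.6%, Lakeview 4/6 = 66.7% → Lakeview
Near-prime: Millbrook 21/50 = 42.0%, Lakeview 48/93 = 51.6% → Lakeview
Subprime: Millbrook 3/15 = 20.0%, Lakeview 42/141 = 29.8% → Lakeview
Overall: Millbrook 160/301 = 53.2%, Lakeview 94/240 = 39.2% → Millbrook
Lakeview wins each credit group but Millbrook wins overall — the comparison reverses. Lakeview's applications skew toward subprime, which has a lower base rate.

Yes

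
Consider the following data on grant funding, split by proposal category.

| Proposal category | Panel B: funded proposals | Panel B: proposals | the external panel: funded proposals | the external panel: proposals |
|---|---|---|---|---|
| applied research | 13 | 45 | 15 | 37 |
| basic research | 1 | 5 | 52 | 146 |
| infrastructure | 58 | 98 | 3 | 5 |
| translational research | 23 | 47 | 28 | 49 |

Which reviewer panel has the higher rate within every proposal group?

the external panel

Applied research: Panel B 13/45 = 28.9%, the external panel 15/37 = 40.5% → the external panel
Basic research: Panel B 1/5 = 20.0%, the external panel 52/146 = 35.6% → the external panel
Infrastructure: Panel B 58/98 = 59.2%, the external panel 3/5 = 60.0% → the external panel
Translational research: Panel B 23/47 = 48.9%, the external panel 28/49 = 57.1% → the external panel
The external panel has the higher rate in all 4 groups.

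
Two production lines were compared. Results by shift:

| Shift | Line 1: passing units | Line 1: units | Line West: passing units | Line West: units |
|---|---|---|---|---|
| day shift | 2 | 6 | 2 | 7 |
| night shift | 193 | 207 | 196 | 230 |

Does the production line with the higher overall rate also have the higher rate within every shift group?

Day shift: Line 1 2/6 = 33.3%, Line West 2/7 = 28.6% → Line 1
Night shift: Line 1 193/207 = 93.2%, Line West 196/230 = 85.2% → Line 1
Overall: Line 1 195/213 = 91.5%, Line West 198/237 = 83.5% → Line 1
Line 1 wins overall and in every shift group — no reversal.

Yes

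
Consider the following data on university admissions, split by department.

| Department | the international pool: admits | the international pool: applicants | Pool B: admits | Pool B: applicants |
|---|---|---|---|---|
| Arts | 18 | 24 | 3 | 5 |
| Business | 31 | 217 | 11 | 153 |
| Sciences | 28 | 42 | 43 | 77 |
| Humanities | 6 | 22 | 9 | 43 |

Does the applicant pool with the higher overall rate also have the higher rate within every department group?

Yes

Arts: the international pool 18/24 = 75.0%, Pool B 3/5 = 60.0% → the international pool
Business: the international pool 31/217 = 14.3%, Pool B 11/153 = 7.2% → the international pool
Sciences: the international pool 28/42 = 66.7%, Pool B 43/77 = 55.8% → the international pool
Humanities: the international pool 6/22 = 27.3%, Pool B 9/43 = 20.9% → the international pool
Overall: the international pool 83/305 = 27.2%, Pool B 66/278 = 23.7% → the international pool
The international pool wins overall and in every department group — no reversal.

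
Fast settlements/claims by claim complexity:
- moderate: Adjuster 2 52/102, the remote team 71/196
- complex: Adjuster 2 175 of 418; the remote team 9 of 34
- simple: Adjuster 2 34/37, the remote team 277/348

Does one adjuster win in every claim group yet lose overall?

Moderate: Adjuster 2 52/102 = 51.0%, the remote team 71/196 = 36.2% → Adjuster 2
Complex: Adjuster 2 175/418 = 41.9%, the remote team 9/34 = 26.5% → Adjuster 2
Simple: Adjuster 2 34/37 = 91.9%, the remote team 277/348 = 79.6% → Adjuster 2
Overall: Adjuster 2 261/557 = 46.9%, the remote team 357/578 = 61.8% → the remote team
Adjuster 2 wins each claim group but the remote team wins overall — the comparison reverses. Adjuster 2's claims skew toward complex, which has a lower base rate.

Yes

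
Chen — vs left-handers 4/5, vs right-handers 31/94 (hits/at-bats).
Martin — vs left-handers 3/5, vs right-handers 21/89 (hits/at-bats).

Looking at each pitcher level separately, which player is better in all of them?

Vs left-handers: Chen 4/5 = 80.0%, Martin 3/5 = 60.0% → Chen
Vs right-handers: Chen 31/94 = 33.0%, Martin 21/89 = 23.6% → Chen
Chen has the higher rate in both groups.

Chen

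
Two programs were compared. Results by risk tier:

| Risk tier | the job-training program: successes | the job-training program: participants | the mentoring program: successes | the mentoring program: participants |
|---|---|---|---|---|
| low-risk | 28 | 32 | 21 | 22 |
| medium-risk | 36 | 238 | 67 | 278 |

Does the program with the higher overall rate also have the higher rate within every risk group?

Yes

Low-risk: the job-training program 28/32 = 87.5%, the mentoring program 21/22 = 95.5% → the mentoring program
Medium-risk: the job-training program 36/238 = 15.1%, the mentoring program 67/278 = 24.1% → the mentoring program
Overall: the job-training program 64/270 = 23.7%, the mentoring program 88/300 = 29.3% → the mentoring program
The mentoring program wins overall and in every risk group — no reversal.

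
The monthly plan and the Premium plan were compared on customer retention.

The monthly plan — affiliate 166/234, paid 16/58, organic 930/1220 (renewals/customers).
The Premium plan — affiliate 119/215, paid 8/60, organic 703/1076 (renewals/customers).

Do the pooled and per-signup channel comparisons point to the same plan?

Affiliate: the monthly plan 166/234 = 70.9%, the Premium plan 119/215 = 55.3% → the monthly plan
Paid: the monthly plan 16/58 = 27.6%, the Premium plan 8/60 = 13.3% → the monthly plan
Organic: the monthly plan 930/1220 = 76.2%, the Premium plan 703/1076 = 65.3% → the monthly plan
Overall: the monthly plan 1112/1512 = 73.5%, the Premium plan 830/1351 = 61.4% → the monthly plan
The monthly plan wins overall and in every signup group — no reversal.

Yes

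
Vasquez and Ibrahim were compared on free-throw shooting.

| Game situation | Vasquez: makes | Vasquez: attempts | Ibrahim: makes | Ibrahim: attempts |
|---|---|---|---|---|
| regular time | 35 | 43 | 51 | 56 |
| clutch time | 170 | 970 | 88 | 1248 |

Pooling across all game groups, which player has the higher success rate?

Vasquez

Regular time: Vasquez 35/43 = 81.4%, Ibrahim 51/56 = 91.1% → Ibrahim
Clutch time: Vasquez 170/970 = 17.5%, Ibrahim 88/1248 = 7.1% → Vasquez
Overall: Vasquez 205/1013 = 20.2%, Ibrahim 139/1304 = 10.7% → Vasquez
(Neither sweeps every game group, but Vasquez has the higher pooled rate.)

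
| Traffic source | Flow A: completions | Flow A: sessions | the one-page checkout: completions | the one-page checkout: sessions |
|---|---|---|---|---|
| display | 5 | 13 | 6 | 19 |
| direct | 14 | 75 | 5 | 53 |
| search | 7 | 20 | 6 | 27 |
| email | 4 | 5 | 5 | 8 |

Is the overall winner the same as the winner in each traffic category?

Yes

Display: Flow A 5/13 = 38.5%, the one-page checkout 6/19 = 31.6% → Flow A
Direct: Flow A 14/75 = 18.7%, the one-page checkout 5/53 = 9.4% → Flow A
Search: Flow A 7/20 = 35.0%, the one-page checkout 6/27 = 22.2% → Flow A
Email: Flow A 4/5 = 80.0%, the one-page checkout 5/8 = 62.5% → Flow A
Overall: Flow A 30/113 = 26.5%, the one-page checkout 22/107 = 20.6% → Flow A
Flow A wins overall and in every traffic group — no reversal.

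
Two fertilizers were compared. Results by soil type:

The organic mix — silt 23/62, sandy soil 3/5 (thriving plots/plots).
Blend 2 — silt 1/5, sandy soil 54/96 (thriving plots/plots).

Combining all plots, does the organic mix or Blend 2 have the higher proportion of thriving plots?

Silt: the organic mix 23/62 = 37.1%, Blend 2 1/5 = 20.0% → the organic mix
Sandy soil: the organic mix 3/5 = 60.0%, Blend 2 54/96 = 56.2% → the organic mix
Overall: the organic mix 26/67 = 38.8%, Blend 2 55/101 = 54.5% → Blend 2
(The organic mix wins every soil group but Blend 2 wins overall — the organic mix's plots skew toward the low-rate silt group.)

Blend 2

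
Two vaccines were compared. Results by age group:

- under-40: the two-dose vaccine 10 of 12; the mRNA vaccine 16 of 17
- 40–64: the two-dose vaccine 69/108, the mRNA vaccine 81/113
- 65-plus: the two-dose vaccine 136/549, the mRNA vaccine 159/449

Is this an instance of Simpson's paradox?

No

Under-40: the two-dose vaccine 10/12 = 83.3%, the mRNA vaccine 16/17 = 94.1% → the mRNA vaccine
40–64: the two-dose vaccine 69/108 = 63.9%, the mRNA vaccine 81/113 = 71.7% → the mRNA vaccine
65-plus: the two-dose vaccine 136/549 = 24.8%, the mRNA vaccine 159/449 = 35.4% → the mRNA vaccine
Overall: the two-dose vaccine 215/669 = 32.1%, the mRNA vaccine 256/579 = 44.2% → the mRNA vaccine
The mRNA vaccine wins overall and in every age group — no reversal.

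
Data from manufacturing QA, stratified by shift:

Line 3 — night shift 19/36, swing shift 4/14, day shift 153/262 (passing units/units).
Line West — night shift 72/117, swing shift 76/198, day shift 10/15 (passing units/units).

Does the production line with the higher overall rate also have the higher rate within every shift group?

No

Night shift: Line 3 19/36 = 52.8%, Line West 72/117 = 61.5% → Line West
Swing shift: Line 3 4/14 = 28.6%, Line West 76/198 = 38.4% → Line West
Day shift: Line 3 153/262 = 58.4%, Line West 10/15 = 66.7% → Line West
Overall: Line 3 176/312 = 56.4%, Line West 158/330 = 47.9% → Line 3
Line West wins each shift group but Line 3 wins overall — the comparison reverses. Line West's units skew toward swing shift, which has a lower base rate.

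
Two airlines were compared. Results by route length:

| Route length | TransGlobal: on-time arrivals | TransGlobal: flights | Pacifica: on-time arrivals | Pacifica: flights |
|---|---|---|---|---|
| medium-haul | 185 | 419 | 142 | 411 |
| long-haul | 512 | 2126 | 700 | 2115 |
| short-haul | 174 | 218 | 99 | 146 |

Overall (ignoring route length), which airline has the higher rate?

Medium-haul: TransGlobal 185/419 = 44.2%, Pacifica 142/411 = 34.5% → TransGlobal
Long-haul: TransGlobal 512/2126 = 24.1%, Pacifica 700/2115 = 33.1% → Pacifica
Short-haul: TransGlobal 174/218 = 79.8%, Pacifica 99/146 = 67.8% → TransGlobal
Overall: TransGlobal 871/2763 = 31.5%, Pacifica 941/2672 = 35.2% → Pacifica
(Neither sweeps every route group, but Pacifica has the higher pooled rate.)

Pacifica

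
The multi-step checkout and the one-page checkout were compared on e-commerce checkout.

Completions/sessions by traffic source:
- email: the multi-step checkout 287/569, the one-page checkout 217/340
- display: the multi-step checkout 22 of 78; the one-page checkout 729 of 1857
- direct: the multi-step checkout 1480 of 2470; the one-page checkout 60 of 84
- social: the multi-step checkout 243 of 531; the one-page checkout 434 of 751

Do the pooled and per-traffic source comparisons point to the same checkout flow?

Email: the multi-step checkout 287/569 = 50.4%, the one-page checkout 217/340 = 63.8% → the one-page checkout
Display: the multi-step checkout 22/78 = 28.2%, the one-page checkout 729/1857 = 39.3% → the one-page checkout
Direct: the multi-step checkout 1480/2470 = 59.9%, the one-page checkout 60/84 = 71.4% → the one-page checkout
Social: the multi-step checkout 243/531 = 45.8%, the one-page checkout 434/751 = 57.8% → the one-page checkout
Overall: the multi-step checkout 2032/3648 = 55.7%, the one-page checkout 1440/3032 = 47.5% → the multi-step checkout
The one-page checkout wins each traffic group but the multi-step checkout wins overall — the comparison reverses. The one-page checkout's sessions skew toward display, which has a lower base rate.

No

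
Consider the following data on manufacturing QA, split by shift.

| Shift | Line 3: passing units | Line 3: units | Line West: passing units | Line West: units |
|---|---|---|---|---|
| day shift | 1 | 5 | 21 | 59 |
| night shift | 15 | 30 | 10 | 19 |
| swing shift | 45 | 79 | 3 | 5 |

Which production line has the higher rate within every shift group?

Day shift: Line 3 1/5 = 20.0%, Line West 21/59 = 35.6% → Line West
Night shift: Line 3 15/30 = 50.0%, Line West 10/19 = 52.6% → Line West
Swing shift: Line 3 45/79 = 57.0%, Line West 3/5 = 60.0% → Line West
Line West has the higher rate in all 3 groups.

Line West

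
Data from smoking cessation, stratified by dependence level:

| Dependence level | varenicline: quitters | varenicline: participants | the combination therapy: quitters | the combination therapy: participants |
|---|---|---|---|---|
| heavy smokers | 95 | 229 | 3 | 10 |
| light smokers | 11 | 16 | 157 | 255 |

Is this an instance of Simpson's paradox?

Yes

Heavy smokers: varenicline 95/229 = 41.5%, the combination therapy 3/10 = 30.0% → varenicline
Light smokers: varenicline 11/16 = 68.8%, the combination therapy 157/255 = 61.6% → varenicline
Overall: varenicline 106/245 = 43.3%, the combination therapy 160/265 = 60.4% → the combination therapy
Varenicline wins each dependence group but the combination therapy wins overall — the comparison reverses. Varenicline's participants skew toward heavy smokers, which has a lower base rate.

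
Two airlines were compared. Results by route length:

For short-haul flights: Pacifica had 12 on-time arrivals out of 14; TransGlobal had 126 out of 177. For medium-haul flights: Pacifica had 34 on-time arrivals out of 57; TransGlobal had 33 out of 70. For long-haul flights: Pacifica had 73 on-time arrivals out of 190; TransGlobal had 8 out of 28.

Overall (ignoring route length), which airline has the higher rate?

TransGlobal

Short-haul: Pacifica 12/14 = 85.7%, TransGlobal 126/177 = 71.2% → Pacifica
Medium-haul: Pacifica 34/57 = 59.6%, TransGlobal 33/70 = 47.1% → Pacifica
Long-haul: Pacifica 73/190 = 38.4%, TransGlobal 8/28 = 28.6% → Pacifica
Overall: Pacifica 119/261 = 45.6%, TransGlobal 167/275 = 60.7% → TransGlobal
(Pacifica wins every route group but TransGlobal wins overall — Pacifica's flights skew toward the low-rate long-haul group.)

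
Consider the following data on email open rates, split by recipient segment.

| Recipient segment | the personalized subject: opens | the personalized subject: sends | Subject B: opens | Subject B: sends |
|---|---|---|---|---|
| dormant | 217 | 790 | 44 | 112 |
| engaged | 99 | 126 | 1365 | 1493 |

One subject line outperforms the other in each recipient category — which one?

Dormant: the personalized subject 217/790 = 27.5%, Subject B 44/112 = 39.3% → Subject B
Engaged: the personalized subject 99/126 = 78.6%, Subject B 1365/1493 = 91.4% → Subject B
Subject B has the higher rate in both groups.

Subject B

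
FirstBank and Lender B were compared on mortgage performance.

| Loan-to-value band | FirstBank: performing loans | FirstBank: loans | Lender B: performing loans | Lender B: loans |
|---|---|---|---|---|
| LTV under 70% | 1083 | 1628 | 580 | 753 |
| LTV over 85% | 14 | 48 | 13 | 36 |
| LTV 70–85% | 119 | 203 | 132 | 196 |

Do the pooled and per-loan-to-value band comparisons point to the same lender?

LTV under 70%: FirstBank 1083/1628 = 66.5%, Lender B 580/753 = 77.0% → Lender B
LTV over 85%: FirstBank 14/48 = 29.2%, Lender B 13/36 = 36.1% → Lender B
LTV 70–85%: FirstBank 119/203 = 58.6%, Lender B 132/196 = 67.3% → Lender B
Overall: FirstBank 1216/1879 = 64.7%, Lender B 725/985 = 73.6% → Lender B
Lender B wins overall and in every loan-to-value group — no reversal.

Yes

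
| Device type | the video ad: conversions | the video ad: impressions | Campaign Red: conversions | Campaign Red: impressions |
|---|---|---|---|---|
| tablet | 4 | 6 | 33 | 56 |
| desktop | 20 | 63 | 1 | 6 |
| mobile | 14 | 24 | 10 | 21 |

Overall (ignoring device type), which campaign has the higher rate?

Campaign Red

Tablet: the video ad 4/6 = 66.7%, Campaign Red 33/56 = 58.9% → the video ad
Desktop: the video ad 20/63 = 31.7%, Campaign Red 1/6 = 16.7% → the video ad
Mobile: the video ad 14/24 = 58.3%, Campaign Red 10/21 = 47.6% → the video ad
Overall: the video ad 38/93 = 40.9%, Campaign Red 44/83 = 53.0% → Campaign Red
(The video ad wins every device group but Campaign Red wins overall — the video ad's impressions skew toward the low-rate desktop group.)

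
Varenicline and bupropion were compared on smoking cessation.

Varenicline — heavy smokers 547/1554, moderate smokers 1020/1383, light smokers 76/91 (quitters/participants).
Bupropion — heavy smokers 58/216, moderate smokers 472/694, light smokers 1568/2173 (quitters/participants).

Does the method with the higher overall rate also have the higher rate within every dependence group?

No

Heavy smokers: varenicline 547/1554 = 35.2%, bupropion 58/216 = 26.9% → varenicline
Moderate smokers: varenicline 1020/1383 = 73.8%, bupropion 472/694 = 68.0% → varenicline
Light smokers: varenicline 76/91 = 83.5%, bupropion 1568/2173 = 72.2% → varenicline
Overall: varenicline 1643/3028 = 54.3%, bupropion 2098/3083 = 68.1% → bupropion
Varenicline wins each dependence group but bupropion wins overall — the comparison reverses. Varenicline's participants skew toward heavy smokers, which has a lower base rate.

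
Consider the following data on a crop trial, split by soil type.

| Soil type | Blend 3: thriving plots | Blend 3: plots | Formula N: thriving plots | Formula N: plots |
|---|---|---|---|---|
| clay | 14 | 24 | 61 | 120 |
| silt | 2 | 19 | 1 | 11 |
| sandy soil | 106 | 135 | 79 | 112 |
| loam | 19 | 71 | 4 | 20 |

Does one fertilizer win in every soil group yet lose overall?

Clay: Blend 3 14/24 = 58.3%, Formula N 61/120 = 50.8% → Blend 3
Silt: Blend 3 2/19 = 10.5%, Formula N 1/11 = 9.1% → Blend 3
Sandy soil: Blend 3 106/135 = 78.5%, Formula N 79/112 = 70.5% → Blend 3
Loam: Blend 3 19/71 = 26.8%, Formula N 4/20 = 20.0% → Blend 3
Overall: Blend 3 141/249 = 56.6%, Formula N 145/263 = 55.1% → Blend 3
Blend 3 wins overall and in every soil group — no reversal.

No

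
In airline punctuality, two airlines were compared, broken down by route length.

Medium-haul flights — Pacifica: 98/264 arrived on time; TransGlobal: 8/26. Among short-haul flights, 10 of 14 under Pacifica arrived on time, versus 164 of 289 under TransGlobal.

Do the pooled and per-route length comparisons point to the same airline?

Medium-haul: Pacifica 98/264 = 37.1%, TransGlobal 8/26 = 30.8% → Pacifica
Short-haul: Pacifica 10/14 = 71.4%, TransGlobal 164/289 = 56.7% → Pacifica
Overall: Pacifica 108/278 = 38.8%, TransGlobal 172/315 = 54.6% → TransGlobal
Pacifica wins each route group but TransGlobal wins overall — the comparison reverses. Pacifica's flights skew toward medium-haul, which has a lower base rate.

No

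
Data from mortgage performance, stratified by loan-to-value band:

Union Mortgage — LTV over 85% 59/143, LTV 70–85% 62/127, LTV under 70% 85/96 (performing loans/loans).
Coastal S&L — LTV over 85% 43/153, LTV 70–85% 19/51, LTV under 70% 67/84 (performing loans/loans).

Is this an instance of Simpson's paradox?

No

LTV over 85%: Union Mortgage 59/143 = 41.3%, Coastal S&L 43/153 = 28.1% → Union Mortgage
LTV 70–85%: Union Mortgage 62/127 = 48.8%, Coastal S&L 19/51 = 37.3% → Union Mortgage
LTV under 70%: Union Mortgage 85/96 = 88.5%, Coastal S&L 67/84 = 79.8% → Union Mortgage
Overall: Union Mortgage 206/366 = 56.3%, Coastal S&L 129/288 = 44.8% → Union Mortgage
Union Mortgage wins overall and in every loan-to-value group — no reversal.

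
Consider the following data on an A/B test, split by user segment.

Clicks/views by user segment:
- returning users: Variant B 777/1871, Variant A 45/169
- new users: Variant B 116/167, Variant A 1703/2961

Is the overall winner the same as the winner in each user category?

No

Returning users: Variant B 777/1871 = 41.5%, Variant A 45/169 = 26.6% → Variant B
New users: Variant B 116/167 = 69.5%, Variant A 1703/2961 = 57.5% → Variant B
Overall: Variant B 893/2038 = 43.8%, Variant A 1748/3130 = 55.8% → Variant A
Variant B wins each user group but Variant A wins overall — the comparison reverses. Variant B's views skew toward returning users, which has a lower base rate.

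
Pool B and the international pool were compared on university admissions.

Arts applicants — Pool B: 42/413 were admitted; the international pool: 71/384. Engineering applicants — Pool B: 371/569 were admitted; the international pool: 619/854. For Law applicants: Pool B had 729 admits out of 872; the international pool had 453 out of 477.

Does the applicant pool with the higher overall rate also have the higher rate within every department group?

Arts: Pool B 42/413 = 10.2%, the international pool 71/384 = 18.5% → the international pool
Engineering: Pool B 371/569 = 65.2%, the international pool 619/854 = 72.5% → the international pool
Law: Pool B 729/872 = 83.6%, the international pool 453/477 = 95.0% → the international pool
Overall: Pool B 1142/1854 = 61.6%, the international pool 1143/1715 = 66.6% → the international pool
The international pool wins overall and in every department group — no reversal.

Yes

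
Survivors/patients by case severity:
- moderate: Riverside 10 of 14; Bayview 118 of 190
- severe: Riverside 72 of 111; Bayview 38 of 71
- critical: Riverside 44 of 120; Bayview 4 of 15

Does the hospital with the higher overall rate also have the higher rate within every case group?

No

Moderate: Riverside 10/14 = 71.4%, Bayview 118/190 = 62.1% → Riverside
Severe: Riverside 72/111 = 64.9%, Bayview 38/71 = 53.5% → Riverside
Critical: Riverside 44/120 = 36.7%, Bayview 4/15 = 26.7% → Riverside
Overall: Riverside 126/245 = 51.4%, Bayview 160/276 = 58.0% → Bayview
Riverside wins each case group but Bayview wins overall — the comparison reverses. Riverside's patients skew toward critical, which has a lower base rate.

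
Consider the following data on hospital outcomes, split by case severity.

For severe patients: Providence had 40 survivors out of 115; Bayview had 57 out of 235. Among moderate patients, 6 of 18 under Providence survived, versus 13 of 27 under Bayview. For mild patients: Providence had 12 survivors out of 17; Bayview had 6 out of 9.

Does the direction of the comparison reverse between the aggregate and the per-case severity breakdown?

No

Severe: Providence 40/115 = 34.8%, Bayview 57/235 = 24.3% → Providence
Moderate: Providence 6/18 = 33.3%, Bayview 13/27 = 48.1% → Bayview
Mild: Providence 12/17 = 70.6%, Bayview 6/9 = 66.7% → Providence
Overall: Providence 58/150 = 38.7%, Bayview 76/271 = 28.0% → Providence
Neither sweeps: Providence wins 2 of 3 groups, Bayview wins 1. Providence wins overall but not every group — no Simpson reversal.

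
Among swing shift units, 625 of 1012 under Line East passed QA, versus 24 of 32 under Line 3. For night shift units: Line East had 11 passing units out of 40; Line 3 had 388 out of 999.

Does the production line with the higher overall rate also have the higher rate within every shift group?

No

Swing shift: Line East 625/1012 = 61.8%, Line 3 24/32 = 75.0% → Line 3
Night shift: Line East 11/40 = 27.5%, Line 3 388/999 = 38.8% → Line 3
Overall: Line East 636/1052 = 60.5%, Line 3 412/1031 = 40.0% → Line East
Line 3 wins each shift group but Line East wins overall — the comparison reverses. Line 3's units skew toward night shift, which has a lower base rate.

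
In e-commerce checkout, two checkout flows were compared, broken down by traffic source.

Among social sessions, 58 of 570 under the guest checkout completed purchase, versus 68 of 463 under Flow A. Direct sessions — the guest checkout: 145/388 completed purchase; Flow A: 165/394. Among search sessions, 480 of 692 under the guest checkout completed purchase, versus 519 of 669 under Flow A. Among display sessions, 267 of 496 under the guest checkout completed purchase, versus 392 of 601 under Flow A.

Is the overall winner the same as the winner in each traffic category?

Social: the guest checkout 58/570 = 10.2%, Flow A 68/463 = 14.7% → Flow A
Direct: the guest checkout 145/388 = 37.4%, Flow A 165/394 = 41.9% → Flow A
Search: the guest checkout 480/692 = 69.4%, Flow A 519/669 = 77.6% → Flow A
Display: the guest checkout 267/496 = 53.8%, Flow A 392/601 = 65.2% → Flow A
Overall: the guest checkout 950/2146 = 44.3%, Flow A 1144/2127 = 53.8% → Flow A
Flow A wins overall and in every traffic group — no reversal.

Yes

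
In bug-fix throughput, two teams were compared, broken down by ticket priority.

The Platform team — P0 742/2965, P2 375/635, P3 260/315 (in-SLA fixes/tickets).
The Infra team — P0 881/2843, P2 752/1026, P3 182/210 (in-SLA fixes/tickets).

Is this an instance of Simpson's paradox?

No

P0: the Platform team 742/2965 = 25.0%, the Infra team 881/2843 = 31.0% → the Infra team
P2: the Platform team 375/635 = 59.1%, the Infra team 752/1026 = 73.3% → the Infra team
P3: the Platform team 260/315 = 82.5%, the Infra team 182/210 = 86.7% → the Infra team
Overall: the Platform team 1377/3915 = 35.2%, the Infra team 1815/4079 = 44.5% → the Infra team
The Infra team wins overall and in every ticket group — no reversal.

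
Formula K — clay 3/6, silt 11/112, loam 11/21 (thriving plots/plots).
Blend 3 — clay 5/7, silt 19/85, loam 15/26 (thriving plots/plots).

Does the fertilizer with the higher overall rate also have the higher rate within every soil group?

Clay: Formula K 3/6 = 50.0%, Blend 3 5/7 = 71.4% → Blend 3
Silt: Formula K 11/112 = 9.8%, Blend 3 19/85 = 22.4% → Blend 3
Loam: Formula K 11/21 = 52.4%, Blend 3 15/26 = 57.7% → Blend 3
Overall: Formula K 25/139 = 18.0%, Blend 3 39/118 = 33.1% → Blend 3
Blend 3 wins overall and in every soil group — no reversal.

Yes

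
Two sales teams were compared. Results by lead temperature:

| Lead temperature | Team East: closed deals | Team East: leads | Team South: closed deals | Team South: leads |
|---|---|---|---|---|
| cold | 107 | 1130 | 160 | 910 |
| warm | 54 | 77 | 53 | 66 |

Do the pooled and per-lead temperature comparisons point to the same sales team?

Yes

Cold: Team East 107/1130 = 9.5%, Team South 160/910 = 17.6% → Team South
Warm: Team East 54/77 = 70.1%, Team South 53/66 = 80.3% → Team South
Overall: Team East 161/1207 = 13.3%, Team South 213/976 = 21.8% → Team South
Team South wins overall and in every lead group — no reversal.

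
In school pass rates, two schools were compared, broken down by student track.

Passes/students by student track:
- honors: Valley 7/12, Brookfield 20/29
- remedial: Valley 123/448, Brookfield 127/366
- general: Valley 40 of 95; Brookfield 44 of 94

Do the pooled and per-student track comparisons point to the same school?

Yes

Honors: Valley 7/12 = 58.3%, Brookfield 20/29 = 69.0% → Brookfield
Remedial: Valley 123/448 = 27.5%, Brookfield 127/366 = 34.7% → Brookfield
General: Valley 40/95 = 42.1%, Brookfield 44/94 = 46.8% → Brookfield
Overall: Valley 170/555 = 30.6%, Brookfield 191/489 = 39.1% → Brookfield
Brookfield wins overall and in every student group — no reversal.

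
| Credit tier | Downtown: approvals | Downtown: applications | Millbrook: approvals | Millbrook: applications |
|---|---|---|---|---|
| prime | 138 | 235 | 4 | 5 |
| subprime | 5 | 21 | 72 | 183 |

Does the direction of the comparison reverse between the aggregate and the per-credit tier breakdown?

Prime: Downtown 138/235 = 58.7%, Millbrook 4/5 = 80.0% → Millbrook
Subprime: Downtown 5/21 = 23.8%, Millbrook 72/183 = 39.3% → Millbrook
Overall: Downtown 143/256 = 55.9%, Millbrook 76/188 = 40.4% → Downtown
Millbrook wins each credit group but Downtown wins overall — the comparison reverses. Millbrook's applications skew toward subprime, which has a lower base rate.

Yes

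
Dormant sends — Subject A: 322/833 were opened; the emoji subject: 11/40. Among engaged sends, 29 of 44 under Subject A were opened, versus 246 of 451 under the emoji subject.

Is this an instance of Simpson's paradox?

Yes

Dormant: Subject A 322/833 = 38.7%, the emoji subject 11/40 = 27.5% → Subject A
Engaged: Subject A 29/44 = 65.9%, the emoji subject 246/451 = 54.5% → Subject A
Overall: Subject A 351/877 = 40.0%, the emoji subject 257/491 = 52.3% → the emoji subject
Subject A wins each recipient group but the emoji subject wins overall — the comparison reverses. Subject A's sends skew toward dormant, which has a lower base rate.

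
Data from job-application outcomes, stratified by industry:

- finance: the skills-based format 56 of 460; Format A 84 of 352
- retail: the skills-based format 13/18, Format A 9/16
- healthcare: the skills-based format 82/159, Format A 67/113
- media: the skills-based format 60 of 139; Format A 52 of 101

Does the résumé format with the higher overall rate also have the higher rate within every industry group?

Finance: the skills-based format 56/460 = 12.2%, Format A 84/352 = 23.9% → Format A
Retail: the skills-based format 13/18 = 72.2%, Format A 9/16 = 56.2% → the skills-based format
Healthcare: the skills-based format 82/159 = 51.6%, Format A 67/113 = 59.3% → Format A
Media: the skills-based format 60/139 = 43.2%, Format A 52/101 = 51.5% → Format A
Overall: the skills-based format 211/776 = 27.2%, Format A 212/582 = 36.4% → Format A
Neither sweeps: the skills-based format wins 1 of 4 groups, Format A wins 3. Format A wins overall but not every group — no Simpson reversal.

No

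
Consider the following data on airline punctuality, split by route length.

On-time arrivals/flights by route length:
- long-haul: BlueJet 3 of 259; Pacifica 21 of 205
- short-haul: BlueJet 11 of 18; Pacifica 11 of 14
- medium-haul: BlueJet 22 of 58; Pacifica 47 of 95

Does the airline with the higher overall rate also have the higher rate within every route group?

Yes

Long-haul: BlueJet 3/259 = 1.2%, Pacifica 21/205 = 10.2% → Pacifica
Short-haul: BlueJet 11/18 = 61.1%, Pacifica 11/14 = 78.6% → Pacifica
Medium-haul: BlueJet 22/58 = 37.9%, Pacifica 47/95 = 49.5% → Pacifica
Overall: BlueJet 36/335 = 10.7%, Pacifica 79/314 = 25.2% → Pacifica
Pacifica wins overall and in every route group — no reversal.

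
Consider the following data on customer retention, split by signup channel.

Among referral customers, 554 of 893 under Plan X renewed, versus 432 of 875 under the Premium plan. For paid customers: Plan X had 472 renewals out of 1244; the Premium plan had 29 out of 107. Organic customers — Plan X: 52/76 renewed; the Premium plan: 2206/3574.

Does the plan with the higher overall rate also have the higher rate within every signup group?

Referral: Plan X 554/893 = 62.0%, the Premium plan 432/875 = 49.4% → Plan X
Paid: Plan X 472/1244 = 37.9%, the Premium plan 29/107 = 27.1% → Plan X
Organic: Plan X 52/76 = 68.4%, the Premium plan 2206/3574 = 61.7% → Plan X
Overall: Plan X 1078/2213 = 48.7%, the Premium plan 2667/4556 = 58.5% → the Premium plan
Plan X wins each signup group but the Premium plan wins overall — the comparison reverses. Plan X's customers skew toward paid, which has a lower base rate.

No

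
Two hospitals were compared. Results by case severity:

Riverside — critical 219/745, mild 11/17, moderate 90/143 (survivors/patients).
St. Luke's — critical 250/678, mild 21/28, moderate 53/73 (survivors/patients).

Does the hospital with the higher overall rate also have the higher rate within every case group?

Critical: Riverside 219/745 = 29.4%, St. Luke's 250/678 = 36.9% → St. Luke's
Mild: Riverside 11/17 = 64.7%, St. Luke's 21/28 = 75.0% → St. Luke's
Moderate: Riverside 90/143 = 62.9%, St. Luke's 53/73 = 72.6% → St. Luke's
Overall: Riverside 320/905 = 35.4%, St. Luke's 324/779 = 41.6% → St. Luke's
St. Luke's wins overall and in every case group — no reversal.

Yes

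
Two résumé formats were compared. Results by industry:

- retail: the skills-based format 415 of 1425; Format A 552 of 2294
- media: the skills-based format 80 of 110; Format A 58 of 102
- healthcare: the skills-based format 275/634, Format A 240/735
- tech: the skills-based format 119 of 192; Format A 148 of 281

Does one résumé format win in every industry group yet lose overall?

No

Retail: the skills-based format 415/1425 = 29.1%, Format A 552/2294 = 24.1% → the skills-based format
Media: the skills-based format 80/110 = 72.7%, Format A 58/102 = 56.9% → the skills-based format
Healthcare: the skills-based format 275/634 = 43.4%, Format A 240/735 = 32.7% → the skills-based format
Tech: the skills-based format 119/192 = 62.0%, Format A 148/281 = 52.7% → the skills-based format
Overall: the skills-based format 889/2361 = 37.7%, Format A 998/3412 = 29.2% → the skills-based format
The skills-based format wins overall and in every industry group — no reversal.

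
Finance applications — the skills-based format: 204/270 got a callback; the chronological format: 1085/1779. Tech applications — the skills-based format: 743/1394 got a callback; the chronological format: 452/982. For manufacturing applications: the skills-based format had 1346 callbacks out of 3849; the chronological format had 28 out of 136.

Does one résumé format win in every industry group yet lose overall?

Yes

Finance: the skills-based format 204/270 = 75.6%, the chronological format 1085/1779 = 61.0% → the skills-based format
Tech: the skills-based format 743/1394 = 53.3%, the chronological format 452/982 = 46.0% → the skills-based format
Manufacturing: the skills-based format 1346/3849 = 35.0%, the chronological format 28/136 = 20.6% → the skills-based format
Overall: the skills-based format 2293/5513 = 41.6%, the chronological format 1565/2897 = 54.0% → the chronological format
The skills-based format wins each industry group but the chronological format wins overall — the comparison reverses. The skills-based format's applications skew toward manufacturing, which has a lower base rate.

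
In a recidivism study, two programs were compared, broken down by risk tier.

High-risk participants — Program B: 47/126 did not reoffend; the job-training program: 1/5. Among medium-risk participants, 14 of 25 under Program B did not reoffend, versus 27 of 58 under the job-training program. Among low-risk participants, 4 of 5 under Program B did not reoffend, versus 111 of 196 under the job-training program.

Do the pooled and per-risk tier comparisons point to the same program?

High-risk: Program B 47/126 = 37.3%, the job-training program 1/5 = 20.0% → Program B
Medium-risk: Program B 14/25 = 56.0%, the job-training program 27/58 = 46.6% → Program B
Low-risk: Program B 4/5 = 80.0%, the job-training program 111/196 = 56.6% → Program B
Overall: Program B 65/156 = 41.7%, the job-training program 139/259 = 53.7% → the job-training program
Program B wins each risk group but the job-training program wins overall — the comparison reverses. Program B's participants skew toward high-risk, which has a lower base rate.

No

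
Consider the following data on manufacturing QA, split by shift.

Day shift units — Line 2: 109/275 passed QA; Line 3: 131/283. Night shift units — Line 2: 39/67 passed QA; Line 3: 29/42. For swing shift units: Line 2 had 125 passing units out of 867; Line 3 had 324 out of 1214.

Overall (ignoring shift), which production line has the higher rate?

Day shift: Line 2 109/275 = 39.6%, Line 3 131/283 = 46.3% → Line 3
Night shift: Line 2 39/67 = 58.2%, Line 3 29/42 = 69.0% → Line 3
Swing shift: Line 2 125/867 = 14.4%, Line 3 324/1214 = 26.7% → Line 3
Overall: Line 2 273/1209 = 22.6%, Line 3 484/1539 = 31.4% → Line 3

Line 3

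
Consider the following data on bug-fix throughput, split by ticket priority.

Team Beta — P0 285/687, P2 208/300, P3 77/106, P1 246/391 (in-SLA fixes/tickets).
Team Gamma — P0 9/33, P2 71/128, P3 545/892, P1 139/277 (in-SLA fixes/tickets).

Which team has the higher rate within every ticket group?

Team Beta

P0: Team Beta 285/687 = 41.5%, Team Gamma 9/33 = 27.3% → Team Beta
P2: Team Beta 208/300 = 69.3%, Team Gamma 71/128 = 55.5% → Team Beta
P3: Team Beta 77/106 = 72.6%, Team Gamma 545/892 = 61.1% → Team Beta
P1: Team Beta 246/391 = 62.9%, Team Gamma 139/277 = 50.2% → Team Beta
Team Beta has the higher rate in all 4 groups.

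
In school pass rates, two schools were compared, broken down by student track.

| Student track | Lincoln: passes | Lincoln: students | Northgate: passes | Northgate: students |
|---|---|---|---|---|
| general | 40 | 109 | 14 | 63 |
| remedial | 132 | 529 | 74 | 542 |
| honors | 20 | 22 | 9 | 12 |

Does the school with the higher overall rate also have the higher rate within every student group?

General: Lincoln 40/109 = 36.7%, Northgate 14/63 = 22.2% → Lincoln
Remedial: Lincoln 132/529 = 25.0%, Northgate 74/542 = 13.7% → Lincoln
Honors: Lincoln 20/22 = 90.9%, Northgate 9/12 = 75.0% → Lincoln
Overall: Lincoln 192/660 = 29.1%, Northgate 97/617 = 15.7% → Lincoln
Lincoln wins overall and in every student group — no reversal.

Yes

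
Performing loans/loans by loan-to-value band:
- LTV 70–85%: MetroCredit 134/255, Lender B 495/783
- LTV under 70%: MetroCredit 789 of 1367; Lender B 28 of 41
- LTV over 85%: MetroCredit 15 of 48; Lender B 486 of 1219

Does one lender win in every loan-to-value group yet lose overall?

Yes

LTV 70–85%: MetroCredit 134/255 = 52.5%, Lender B 495/783 = 63.2% → Lender B
LTV under 70%: MetroCredit 789/1367 = 57.7%, Lender B 28/41 = 68.3% → Lender B
LTV over 85%: MetroCredit 15/48 = 31.2%, Lender B 486/1219 = 39.9% → Lender B
Overall: MetroCredit 938/1670 = 56.2%, Lender B 1009/2043 = 49.4% → MetroCredit
Lender B wins each loan-to-value group but MetroCredit wins overall — the comparison reverses. Lender B's loans skew toward LTV over 85%, which has a lower base rate.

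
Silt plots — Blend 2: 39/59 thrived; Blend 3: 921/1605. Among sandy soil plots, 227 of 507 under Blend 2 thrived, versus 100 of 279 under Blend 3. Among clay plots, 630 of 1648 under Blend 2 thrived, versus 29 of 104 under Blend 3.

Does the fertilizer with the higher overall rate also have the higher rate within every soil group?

Silt: Blend 2 39/59 = 66.1%, Blend 3 921/1605 = 57.4% → Blend 2
Sandy soil: Blend 2 227/507 = 44.8%, Blend 3 100/279 = 35.8% → Blend 2
Clay: Blend 2 630/1648 = 38.2%, Blend 3 29/104 = 27.9% → Blend 2
Overall: Blend 2 896/2214 = 40.5%, Blend 3 1050/1988 = 52.8% → Blend 3
Blend 2 wins each soil group but Blend 3 wins overall — the comparison reverses. Blend 2's plots skew toward clay, which has a lower base rate.

No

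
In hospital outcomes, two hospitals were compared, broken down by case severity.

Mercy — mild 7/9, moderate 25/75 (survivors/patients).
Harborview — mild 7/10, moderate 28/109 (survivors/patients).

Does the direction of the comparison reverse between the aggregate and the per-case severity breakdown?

No

Mild: Mercy 7/9 = 77.8%, Harborview 7/10 = 70.0% → Mercy
Moderate: Mercy 25/75 = 33.3%, Harborview 28/109 = 25.7% → Mercy
Overall: Mercy 32/84 = 38.1%, Harborview 35/119 = 29.4% → Mercy
Mercy wins overall and in every case group — no reversal.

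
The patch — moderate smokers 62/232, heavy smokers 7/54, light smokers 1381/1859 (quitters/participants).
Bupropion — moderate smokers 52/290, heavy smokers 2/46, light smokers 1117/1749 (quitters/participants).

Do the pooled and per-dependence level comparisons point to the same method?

Moderate smokers: the patch 62/232 = 26.7%, bupropion 52/290 = 17.9% → the patch
Heavy smokers: the patch 7/54 = 13.0%, bupropion 2/46 = 4.3% → the patch
Light smokers: the patch 1381/1859 = 74.3%, bupropion 1117/1749 = 63.9% → the patch
Overall: the patch 1450/2145 = 67.6%, bupropion 1171/2085 = 56.2% → the patch
The patch wins overall and in every dependence group — no reversal.

Yes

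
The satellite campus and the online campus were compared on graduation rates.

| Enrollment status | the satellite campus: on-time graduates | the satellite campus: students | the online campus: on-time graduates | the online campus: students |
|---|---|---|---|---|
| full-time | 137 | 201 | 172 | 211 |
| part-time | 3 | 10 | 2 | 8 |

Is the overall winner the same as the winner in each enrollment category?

No

Full-time: the satellite campus 137/201 = 68.2%, the online campus 172/211 = 81.5% → the online campus
Part-time: the satellite campus 3/10 = 30.0%, the online campus 2/8 = 25.0% → the satellite campus
Overall: the satellite campus 140/211 = 66.4%, the online campus 174/219 = 79.5% → the online campus
Neither sweeps: the satellite campus wins 1 of 2 groups, the online campus wins 1. The online campus wins overall but not every group — no Simpson reversal.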